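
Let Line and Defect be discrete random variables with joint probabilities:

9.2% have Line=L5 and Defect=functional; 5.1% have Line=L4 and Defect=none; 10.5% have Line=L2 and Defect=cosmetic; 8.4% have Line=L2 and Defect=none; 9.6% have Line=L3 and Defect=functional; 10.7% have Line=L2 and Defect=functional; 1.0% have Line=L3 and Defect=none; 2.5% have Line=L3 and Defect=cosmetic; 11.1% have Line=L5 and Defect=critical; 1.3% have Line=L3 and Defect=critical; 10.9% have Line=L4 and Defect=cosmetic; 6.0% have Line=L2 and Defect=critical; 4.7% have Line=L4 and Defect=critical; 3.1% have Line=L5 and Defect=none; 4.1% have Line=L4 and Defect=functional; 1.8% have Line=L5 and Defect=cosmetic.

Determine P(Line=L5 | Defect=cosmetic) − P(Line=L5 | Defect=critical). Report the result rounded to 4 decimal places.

-0.4105

P(Defect=cosmetic) = 0.105 + 0.025 + 0.109 + 0.018 = 0.257; P(Line=L5 | Defect=cosmetic) = 0.018/0.257 = 0.07004.
P(Defect=critical) = 0.060 + 0.013 + 0.047 + 0.111 = 0.231; P(Line=L5 | Defect=critical) = 0.111/0.231 = 0.48052.
Difference = -0.4105.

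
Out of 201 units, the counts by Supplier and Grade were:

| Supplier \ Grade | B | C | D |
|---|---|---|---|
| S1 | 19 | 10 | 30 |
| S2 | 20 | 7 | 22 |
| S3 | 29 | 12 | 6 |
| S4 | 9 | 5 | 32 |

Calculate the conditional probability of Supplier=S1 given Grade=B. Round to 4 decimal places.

Total with Grade=B: 19 + 20 + 29 + 9 = 77.
P(Supplier=S1 | Grade=B) = 19/77 = 0.2468.

0.2468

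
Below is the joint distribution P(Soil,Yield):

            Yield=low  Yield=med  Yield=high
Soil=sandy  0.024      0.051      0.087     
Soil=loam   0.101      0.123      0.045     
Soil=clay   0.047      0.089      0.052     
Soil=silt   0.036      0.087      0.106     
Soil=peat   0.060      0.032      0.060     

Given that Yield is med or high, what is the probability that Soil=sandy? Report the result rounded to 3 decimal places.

P(Yield=med) = 0.051 + 0.123 + 0.089 + 0.087 + 0.032 = 0.382.
P(Yield=high) = 0.087 + 0.045 + 0.052 + 0.106 + 0.060 = 0.350.
P(Yield ∈ {med, high}) = 0.382 + 0.350 = 0.732; P(Soil=sandy, Yield ∈ {med, high}) = 0.051 + 0.087 = 0.138.
P(Soil=sandy | Yield ∈ {med, high}) = 0.138/0.732 = 0.189.

0.189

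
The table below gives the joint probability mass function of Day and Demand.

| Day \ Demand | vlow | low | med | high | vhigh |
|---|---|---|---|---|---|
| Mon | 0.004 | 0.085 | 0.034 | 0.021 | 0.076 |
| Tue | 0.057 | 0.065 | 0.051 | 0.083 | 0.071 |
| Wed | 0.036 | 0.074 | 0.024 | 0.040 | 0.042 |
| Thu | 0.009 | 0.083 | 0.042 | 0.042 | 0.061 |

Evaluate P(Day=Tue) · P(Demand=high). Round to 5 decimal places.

0.06082

P(Day=Tue) = 0.057 + 0.065 + 0.051 + 0.083 + 0.071 = 0.327.
P(Demand=high) = 0.021 + 0.083 + 0.040 + 0.042 = 0.186.
Product: 0.327 × 0.186 = 0.06082.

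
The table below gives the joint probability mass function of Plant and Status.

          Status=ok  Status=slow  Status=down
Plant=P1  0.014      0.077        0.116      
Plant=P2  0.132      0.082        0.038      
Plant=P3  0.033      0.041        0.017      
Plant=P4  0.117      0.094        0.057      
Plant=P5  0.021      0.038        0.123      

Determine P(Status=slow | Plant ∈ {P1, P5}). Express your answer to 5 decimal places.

0.29563

P(Plant=P1) = 0.014 + 0.077 + 0.116 = 0.207.
P(Plant=P5) = 0.021 + 0.038 + 0.123 = 0.182.
P(Plant ∈ {P1, P5}) = 0.207 + 0.182 = 0.389; P(Status=slow, Plant ∈ {P1, P5}) = 0.077 + 0.038 = 0.115.
P(Status=slow | Plant ∈ {P1, P5}) = 0.115/0.389 = 0.29563.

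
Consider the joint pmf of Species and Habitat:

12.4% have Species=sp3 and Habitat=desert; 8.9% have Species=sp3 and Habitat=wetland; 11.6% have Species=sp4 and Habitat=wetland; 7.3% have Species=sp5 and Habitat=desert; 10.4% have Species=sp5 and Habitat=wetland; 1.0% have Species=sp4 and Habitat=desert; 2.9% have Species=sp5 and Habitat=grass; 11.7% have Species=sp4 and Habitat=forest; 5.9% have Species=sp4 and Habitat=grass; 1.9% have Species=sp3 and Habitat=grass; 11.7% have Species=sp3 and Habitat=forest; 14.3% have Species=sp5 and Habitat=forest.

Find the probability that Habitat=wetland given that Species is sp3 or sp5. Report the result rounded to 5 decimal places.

0.27650

P(Species=sp3) = 0.117 + 0.019 + 0.089 + 0.124 = 0.349.
P(Species=sp5) = 0.143 + 0.029 + 0.104 + 0.073 = 0.349.
P(Species ∈ {sp3, sp5}) = 0.349 + 0.349 = 0.698; P(Habitat=wetland, Species ∈ {sp3, sp5}) = 0.089 + 0.104 = 0.193.
P(Habitat=wetland | Species ∈ {sp3, sp5}) = 0.193/0.698 = 0.27650.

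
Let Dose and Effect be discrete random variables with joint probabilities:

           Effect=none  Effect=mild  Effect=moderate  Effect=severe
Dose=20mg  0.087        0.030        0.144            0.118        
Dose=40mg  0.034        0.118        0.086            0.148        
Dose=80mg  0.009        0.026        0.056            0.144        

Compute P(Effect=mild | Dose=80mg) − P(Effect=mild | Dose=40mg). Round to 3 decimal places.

P(Dose=80mg) = 0.009 + 0.026 + 0.056 + 0.144 = 0.235; P(Effect=mild | Dose=80mg) = 0.026/0.235 = 0.1106.
P(Dose=40mg) = 0.034 + 0.118 + 0.086 + 0.148 = 0.386; P(Effect=mild | Dose=40mg) = 0.118/0.386 = 0.3057.
Difference = -0.195.

-0.195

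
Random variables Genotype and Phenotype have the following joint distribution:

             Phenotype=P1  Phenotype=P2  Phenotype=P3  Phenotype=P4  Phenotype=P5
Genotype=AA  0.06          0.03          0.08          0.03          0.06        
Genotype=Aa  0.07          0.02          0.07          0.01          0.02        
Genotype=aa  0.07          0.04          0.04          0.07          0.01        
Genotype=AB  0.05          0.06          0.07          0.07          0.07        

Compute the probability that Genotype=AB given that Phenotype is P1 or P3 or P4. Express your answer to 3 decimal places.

0.275

P(Phenotype=P1) = 0.06 + 0.07 + 0.07 + 0.05 = 0.25.
P(Phenotype=P3) = 0.08 + 0.07 + 0.04 + 0.07 = 0.26.
P(Phenotype=P4) = 0.03 + 0.01 + 0.07 + 0.07 = 0.18.
P(Phenotype ∈ {P1, P3, P4}) = 0.25 + 0.26 + 0.18 = 0.69; P(Genotype=AB, Phenotype ∈ {P1, P3, P4}) = 0.05 + 0.07 + 0.07 = 0.19.
P(Genotype=AB | Phenotype ∈ {P1, P3, P4}) = 0.19/0.69 = 0.275.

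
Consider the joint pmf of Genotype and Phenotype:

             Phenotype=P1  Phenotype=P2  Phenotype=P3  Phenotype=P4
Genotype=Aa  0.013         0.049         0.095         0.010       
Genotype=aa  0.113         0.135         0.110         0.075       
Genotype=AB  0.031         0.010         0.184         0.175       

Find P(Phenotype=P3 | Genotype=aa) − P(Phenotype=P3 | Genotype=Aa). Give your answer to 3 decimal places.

P(Genotype=aa) = 0.113 + 0.135 + 0.110 + 0.075 = 0.433; P(Phenotype=P3 | Genotype=aa) = 0.110/0.433 = 0.2540.
P(Genotype=Aa) = 0.013 + 0.049 + 0.095 + 0.010 = 0.167; P(Phenotype=P3 | Genotype=Aa) = 0.095/0.167 = 0.5689.
Difference = -0.315.

-0.315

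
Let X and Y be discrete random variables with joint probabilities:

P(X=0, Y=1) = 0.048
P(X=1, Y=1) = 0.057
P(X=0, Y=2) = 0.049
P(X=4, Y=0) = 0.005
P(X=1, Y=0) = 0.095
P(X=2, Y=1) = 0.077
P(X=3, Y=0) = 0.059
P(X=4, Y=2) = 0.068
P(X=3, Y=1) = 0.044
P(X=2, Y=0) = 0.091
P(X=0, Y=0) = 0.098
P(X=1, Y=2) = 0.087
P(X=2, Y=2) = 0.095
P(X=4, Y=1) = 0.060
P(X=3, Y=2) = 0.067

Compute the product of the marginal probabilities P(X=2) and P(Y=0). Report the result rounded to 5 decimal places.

0.09152

P(X=2) = 0.091 + 0.077 + 0.095 = 0.263.
P(Y=0) = 0.098 + 0.095 + 0.091 + 0.059 + 0.005 = 0.348.
Product: 0.263 × 0.348 = 0.09152.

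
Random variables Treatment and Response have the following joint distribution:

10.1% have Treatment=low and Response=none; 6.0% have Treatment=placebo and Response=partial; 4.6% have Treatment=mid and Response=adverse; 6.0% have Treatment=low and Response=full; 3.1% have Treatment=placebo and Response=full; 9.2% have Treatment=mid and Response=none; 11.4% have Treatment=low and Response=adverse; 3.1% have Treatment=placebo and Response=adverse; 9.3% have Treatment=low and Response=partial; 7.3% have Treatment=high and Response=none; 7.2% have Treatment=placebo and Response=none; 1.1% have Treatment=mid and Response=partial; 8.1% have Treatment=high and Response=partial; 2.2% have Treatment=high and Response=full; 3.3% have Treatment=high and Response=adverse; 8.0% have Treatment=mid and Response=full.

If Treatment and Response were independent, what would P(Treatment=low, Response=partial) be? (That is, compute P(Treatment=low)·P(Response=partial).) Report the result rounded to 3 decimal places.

0.090

P(Treatment=low) = 0.101 + 0.093 + 0.060 + 0.114 = 0.368.
P(Response=partial) = 0.060 + 0.093 + 0.011 + 0.081 = 0.245.
Product: 0.368 × 0.245 = 0.090.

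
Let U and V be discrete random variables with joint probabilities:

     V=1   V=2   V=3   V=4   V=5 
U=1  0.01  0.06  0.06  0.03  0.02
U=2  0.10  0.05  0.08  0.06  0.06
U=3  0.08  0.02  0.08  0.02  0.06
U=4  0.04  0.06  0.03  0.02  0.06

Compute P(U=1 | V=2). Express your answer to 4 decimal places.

0.3158

P(V=2) = 0.06 + 0.05 + 0.02 + 0.06 = 0.19.
P(U=1 | V=2) = 0.06/0.19 = 0.3158.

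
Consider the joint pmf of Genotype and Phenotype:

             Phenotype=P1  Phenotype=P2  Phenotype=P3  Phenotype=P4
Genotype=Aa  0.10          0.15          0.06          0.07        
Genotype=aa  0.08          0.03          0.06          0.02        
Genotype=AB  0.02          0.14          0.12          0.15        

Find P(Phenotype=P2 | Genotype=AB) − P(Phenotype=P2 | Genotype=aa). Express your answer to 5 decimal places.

P(Genotype=AB) = 0.02 + 0.14 + 0.12 + 0.15 = 0.43; P(Phenotype=P2 | Genotype=AB) = 0.14/0.43 = 0.325581.
P(Genotype=aa) = 0.08 + 0.03 + 0.06 + 0.02 = 0.19; P(Phenotype=P2 | Genotype=aa) = 0.03/0.19 = 0.157895.
Difference = 0.16769.

0.16769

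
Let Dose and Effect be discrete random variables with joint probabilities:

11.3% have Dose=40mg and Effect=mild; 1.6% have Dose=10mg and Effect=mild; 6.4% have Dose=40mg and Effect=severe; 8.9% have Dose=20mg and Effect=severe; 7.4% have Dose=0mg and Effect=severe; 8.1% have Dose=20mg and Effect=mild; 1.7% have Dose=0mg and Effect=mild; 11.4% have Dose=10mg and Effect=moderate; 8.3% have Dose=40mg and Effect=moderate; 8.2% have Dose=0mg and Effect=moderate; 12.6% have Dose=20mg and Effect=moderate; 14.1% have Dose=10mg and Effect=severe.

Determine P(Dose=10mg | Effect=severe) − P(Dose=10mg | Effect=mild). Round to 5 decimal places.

P(Effect=severe) = 0.074 + 0.141 + 0.089 + 0.064 = 0.368; P(Dose=10mg | Effect=severe) = 0.141/0.368 = 0.383152.
P(Effect=mild) = 0.017 + 0.016 + 0.081 + 0.113 = 0.227; P(Dose=10mg | Effect=mild) = 0.016/0.227 = 0.070485.
Difference = 0.31267.

0.31267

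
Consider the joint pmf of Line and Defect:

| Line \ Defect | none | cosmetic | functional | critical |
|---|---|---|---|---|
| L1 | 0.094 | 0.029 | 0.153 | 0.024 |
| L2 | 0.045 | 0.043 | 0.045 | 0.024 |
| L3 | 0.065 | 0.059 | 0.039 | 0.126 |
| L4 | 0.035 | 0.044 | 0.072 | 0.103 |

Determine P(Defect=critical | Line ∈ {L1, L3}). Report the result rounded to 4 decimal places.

P(Line=L1) = 0.094 + 0.029 + 0.153 + 0.024 = 0.300.
P(Line=L3) = 0.065 + 0.059 + 0.039 + 0.126 = 0.289.
P(Line ∈ {L1, L3}) = 0.300 + 0.289 = 0.589; P(Defect=critical, Line ∈ {L1, L3}) = 0.024 + 0.126 = 0.150.
P(Defect=critical | Line ∈ {L1, L3}) = 0.150/0.589 = 0.2547.

0.2547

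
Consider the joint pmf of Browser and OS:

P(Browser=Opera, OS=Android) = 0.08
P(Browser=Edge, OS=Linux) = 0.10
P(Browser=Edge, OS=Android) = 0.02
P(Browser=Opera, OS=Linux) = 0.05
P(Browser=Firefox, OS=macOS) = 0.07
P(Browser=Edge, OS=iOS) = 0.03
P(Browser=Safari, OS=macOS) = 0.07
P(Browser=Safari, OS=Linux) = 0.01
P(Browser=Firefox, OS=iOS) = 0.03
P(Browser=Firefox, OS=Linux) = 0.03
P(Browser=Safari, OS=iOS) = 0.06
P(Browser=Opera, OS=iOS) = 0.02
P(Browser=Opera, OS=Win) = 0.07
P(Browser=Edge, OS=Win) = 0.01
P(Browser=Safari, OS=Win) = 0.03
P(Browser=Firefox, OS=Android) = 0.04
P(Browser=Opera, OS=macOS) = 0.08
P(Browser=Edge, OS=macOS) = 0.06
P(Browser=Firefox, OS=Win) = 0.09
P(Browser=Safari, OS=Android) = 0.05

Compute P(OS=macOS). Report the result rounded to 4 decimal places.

0.2800

P(OS=macOS) = 0.07 + 0.07 + 0.06 + 0.08 = 0.28.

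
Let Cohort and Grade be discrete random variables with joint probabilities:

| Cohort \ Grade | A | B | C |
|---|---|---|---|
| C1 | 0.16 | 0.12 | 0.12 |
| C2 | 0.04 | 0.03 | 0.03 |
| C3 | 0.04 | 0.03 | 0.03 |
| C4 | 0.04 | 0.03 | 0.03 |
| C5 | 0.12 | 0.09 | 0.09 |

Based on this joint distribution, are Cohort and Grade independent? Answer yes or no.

yes

Every cell satisfies P(Cohort,Grade) = P(Cohort)·P(Grade). For instance P(Cohort=C1) = 0.40, P(Grade=C) = 0.30, and 0.40×0.30 = 0.12 matches the joint entry. So Cohort and Grade are independent.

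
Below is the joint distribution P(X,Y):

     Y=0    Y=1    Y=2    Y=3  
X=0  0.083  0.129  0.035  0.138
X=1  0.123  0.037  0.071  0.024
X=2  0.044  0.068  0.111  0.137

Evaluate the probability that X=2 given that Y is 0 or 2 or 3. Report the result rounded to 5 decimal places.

0.38120

P(Y=0) = 0.083 + 0.123 + 0.044 = 0.250.
P(Y=2) = 0.035 + 0.071 + 0.111 = 0.217.
P(Y=3) = 0.138 + 0.024 + 0.137 = 0.299.
P(Y ∈ {0, 2, 3}) = 0.250 + 0.217 + 0.299 = 0.766; P(X=2, Y ∈ {0, 2, 3}) = 0.044 + 0.111 + 0.137 = 0.292.
P(X=2 | Y ∈ {0, 2, 3}) = 0.292/0.766 = 0.38120.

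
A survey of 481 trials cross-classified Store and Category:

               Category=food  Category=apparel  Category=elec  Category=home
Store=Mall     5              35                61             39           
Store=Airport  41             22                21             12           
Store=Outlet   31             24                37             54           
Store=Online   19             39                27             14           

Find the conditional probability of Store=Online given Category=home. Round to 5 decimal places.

Total with Category=home: 39 + 12 + 54 + 14 = 119.
P(Store=Online | Category=home) = 14/119 = 0.11765.

0.11765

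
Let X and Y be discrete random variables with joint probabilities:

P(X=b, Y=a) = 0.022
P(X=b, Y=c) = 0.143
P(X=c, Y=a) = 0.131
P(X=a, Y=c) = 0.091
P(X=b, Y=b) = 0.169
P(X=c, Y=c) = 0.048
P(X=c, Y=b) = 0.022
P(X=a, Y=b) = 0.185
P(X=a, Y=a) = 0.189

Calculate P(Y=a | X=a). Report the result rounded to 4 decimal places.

0.4065

P(X=a) = 0.189 + 0.185 + 0.091 = 0.465.
P(Y=a | X=a) = 0.189/0.465 = 0.4065.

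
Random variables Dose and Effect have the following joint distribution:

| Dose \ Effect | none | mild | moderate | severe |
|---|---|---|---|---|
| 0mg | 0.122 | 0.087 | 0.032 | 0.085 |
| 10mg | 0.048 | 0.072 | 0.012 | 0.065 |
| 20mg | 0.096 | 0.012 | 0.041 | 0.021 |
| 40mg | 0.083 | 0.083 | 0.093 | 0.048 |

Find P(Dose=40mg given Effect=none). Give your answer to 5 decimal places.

0.23782

P(Effect=none) = 0.122 + 0.048 + 0.096 + 0.083 = 0.349.
P(Dose=40mg | Effect=none) = 0.083/0.349 = 0.23782.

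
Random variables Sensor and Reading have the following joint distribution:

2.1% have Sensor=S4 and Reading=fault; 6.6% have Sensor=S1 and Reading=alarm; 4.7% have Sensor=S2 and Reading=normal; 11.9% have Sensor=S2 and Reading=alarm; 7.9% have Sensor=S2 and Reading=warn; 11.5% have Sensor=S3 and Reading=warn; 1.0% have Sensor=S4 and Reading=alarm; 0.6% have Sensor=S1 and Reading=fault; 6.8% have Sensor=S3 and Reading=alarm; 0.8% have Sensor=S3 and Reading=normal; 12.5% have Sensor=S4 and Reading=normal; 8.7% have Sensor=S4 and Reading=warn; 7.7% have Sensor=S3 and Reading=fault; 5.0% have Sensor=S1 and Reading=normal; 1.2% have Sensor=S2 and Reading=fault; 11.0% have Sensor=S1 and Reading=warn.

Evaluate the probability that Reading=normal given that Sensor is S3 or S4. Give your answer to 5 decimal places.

0.26027

P(Sensor=S3) = 0.008 + 0.115 + 0.068 + 0.077 = 0.268.
P(Sensor=S4) = 0.125 + 0.087 + 0.010 + 0.021 = 0.243.
P(Sensor ∈ {S3, S4}) = 0.268 + 0.243 = 0.511; P(Reading=normal, Sensor ∈ {S3, S4}) = 0.008 + 0.125 = 0.133.
P(Reading=normal | Sensor ∈ {S3, S4}) = 0.133/0.511 = 0.26027.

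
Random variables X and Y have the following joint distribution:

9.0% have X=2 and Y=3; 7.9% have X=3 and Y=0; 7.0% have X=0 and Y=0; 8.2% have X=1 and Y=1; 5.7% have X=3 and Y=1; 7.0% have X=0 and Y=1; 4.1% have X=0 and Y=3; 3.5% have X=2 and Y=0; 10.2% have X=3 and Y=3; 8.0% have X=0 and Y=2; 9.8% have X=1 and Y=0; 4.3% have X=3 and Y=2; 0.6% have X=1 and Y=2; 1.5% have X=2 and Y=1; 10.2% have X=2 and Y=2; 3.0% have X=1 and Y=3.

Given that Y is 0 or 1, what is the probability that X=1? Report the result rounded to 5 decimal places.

0.35573

P(Y=0) = 0.070 + 0.098 + 0.035 + 0.079 = 0.282.
P(Y=1) = 0.070 + 0.082 + 0.015 + 0.057 = 0.224.
P(Y ∈ {0, 1}) = 0.282 + 0.224 = 0.506; P(X=1, Y ∈ {0, 1}) = 0.098 + 0.082 = 0.180.
P(X=1 | Y ∈ {0, 1}) = 0.180/0.506 = 0.35573.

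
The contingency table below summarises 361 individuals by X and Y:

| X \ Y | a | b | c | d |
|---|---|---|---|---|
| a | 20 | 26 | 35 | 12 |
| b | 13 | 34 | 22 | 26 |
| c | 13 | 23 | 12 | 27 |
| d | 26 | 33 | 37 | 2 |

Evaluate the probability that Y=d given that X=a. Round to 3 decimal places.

Total with X=a: 20 + 26 + 35 + 12 = 93.
P(Y=d | X=a) = 12/93 = 0.129.

0.129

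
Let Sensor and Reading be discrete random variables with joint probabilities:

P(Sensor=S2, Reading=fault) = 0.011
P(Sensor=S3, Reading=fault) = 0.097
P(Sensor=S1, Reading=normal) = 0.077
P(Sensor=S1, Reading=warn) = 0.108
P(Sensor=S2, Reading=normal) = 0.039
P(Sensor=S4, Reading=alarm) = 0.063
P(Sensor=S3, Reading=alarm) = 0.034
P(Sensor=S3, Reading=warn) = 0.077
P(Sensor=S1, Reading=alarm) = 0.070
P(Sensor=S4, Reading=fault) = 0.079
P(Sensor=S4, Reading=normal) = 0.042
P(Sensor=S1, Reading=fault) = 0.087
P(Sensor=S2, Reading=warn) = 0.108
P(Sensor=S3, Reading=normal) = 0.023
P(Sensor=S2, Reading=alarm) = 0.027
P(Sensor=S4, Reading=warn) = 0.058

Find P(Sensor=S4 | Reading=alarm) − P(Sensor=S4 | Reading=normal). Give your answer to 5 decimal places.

0.09270

P(Reading=alarm) = 0.070 + 0.027 + 0.034 + 0.063 = 0.194; P(Sensor=S4 | Reading=alarm) = 0.063/0.194 = 0.324742.
P(Reading=normal) = 0.077 + 0.039 + 0.023 + 0.042 = 0.181; P(Sensor=S4 | Reading=normal) = 0.042/0.181 = 0.232044.
Difference = 0.09270.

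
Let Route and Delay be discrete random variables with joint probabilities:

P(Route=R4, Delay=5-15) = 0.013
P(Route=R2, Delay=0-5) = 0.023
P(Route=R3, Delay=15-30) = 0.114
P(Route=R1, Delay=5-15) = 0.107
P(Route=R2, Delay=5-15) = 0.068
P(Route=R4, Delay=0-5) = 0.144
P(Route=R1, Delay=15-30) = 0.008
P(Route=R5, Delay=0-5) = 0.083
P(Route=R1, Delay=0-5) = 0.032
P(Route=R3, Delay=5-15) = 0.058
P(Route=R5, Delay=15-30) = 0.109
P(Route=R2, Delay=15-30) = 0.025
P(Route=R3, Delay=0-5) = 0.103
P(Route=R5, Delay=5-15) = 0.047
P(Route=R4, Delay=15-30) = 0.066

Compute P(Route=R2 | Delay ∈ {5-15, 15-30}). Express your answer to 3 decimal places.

P(Delay=5-15) = 0.107 + 0.068 + 0.058 + 0.013 + 0.047 = 0.293.
P(Delay=15-30) = 0.008 + 0.025 + 0.114 + 0.066 + 0.109 = 0.322.
P(Delay ∈ {5-15, 15-30}) = 0.293 + 0.322 = 0.615; P(Route=R2, Delay ∈ {5-15, 15-30}) = 0.068 + 0.025 = 0.093.
P(Route=R2 | Delay ∈ {5-15, 15-30}) = 0.093/0.615 = 0.151.

0.151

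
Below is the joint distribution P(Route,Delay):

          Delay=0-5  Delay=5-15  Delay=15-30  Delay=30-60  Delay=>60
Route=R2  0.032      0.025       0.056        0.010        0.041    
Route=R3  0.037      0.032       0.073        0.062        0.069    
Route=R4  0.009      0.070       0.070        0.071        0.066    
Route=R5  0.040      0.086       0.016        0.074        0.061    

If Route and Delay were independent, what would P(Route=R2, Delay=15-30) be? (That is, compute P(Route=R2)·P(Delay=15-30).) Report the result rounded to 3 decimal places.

P(Route=R2) = 0.032 + 0.025 + 0.056 + 0.010 + 0.041 = 0.164.
P(Delay=15-30) = 0.056 + 0.073 + 0.070 + 0.016 = 0.215.
Product: 0.164 × 0.215 = 0.035.

0.035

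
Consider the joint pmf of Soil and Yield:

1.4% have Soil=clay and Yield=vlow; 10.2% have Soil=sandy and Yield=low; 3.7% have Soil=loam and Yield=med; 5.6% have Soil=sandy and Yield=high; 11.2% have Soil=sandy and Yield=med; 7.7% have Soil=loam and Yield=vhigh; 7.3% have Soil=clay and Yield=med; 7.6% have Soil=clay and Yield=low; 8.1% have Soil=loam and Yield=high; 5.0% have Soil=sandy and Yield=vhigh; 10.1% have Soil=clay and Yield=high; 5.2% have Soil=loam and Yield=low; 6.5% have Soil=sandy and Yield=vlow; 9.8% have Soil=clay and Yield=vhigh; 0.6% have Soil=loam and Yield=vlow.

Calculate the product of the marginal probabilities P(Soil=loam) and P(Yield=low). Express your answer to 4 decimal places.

0.0582

P(Soil=loam) = 0.006 + 0.052 + 0.037 + 0.081 + 0.077 = 0.253.
P(Yield=low) = 0.102 + 0.052 + 0.076 = 0.230.
Product: 0.253 × 0.230 = 0.0582.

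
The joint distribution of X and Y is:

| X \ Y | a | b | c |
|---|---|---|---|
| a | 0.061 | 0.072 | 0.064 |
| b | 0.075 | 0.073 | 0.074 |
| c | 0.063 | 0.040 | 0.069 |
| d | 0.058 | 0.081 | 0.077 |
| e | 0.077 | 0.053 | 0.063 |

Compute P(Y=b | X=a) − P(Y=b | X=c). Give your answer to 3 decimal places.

P(X=a) = 0.061 + 0.072 + 0.064 = 0.197; P(Y=b | X=a) = 0.072/0.197 = 0.3655.
P(X=c) = 0.063 + 0.040 + 0.069 = 0.172; P(Y=b | X=c) = 0.040/0.172 = 0.2326.
Difference = 0.133.

0.133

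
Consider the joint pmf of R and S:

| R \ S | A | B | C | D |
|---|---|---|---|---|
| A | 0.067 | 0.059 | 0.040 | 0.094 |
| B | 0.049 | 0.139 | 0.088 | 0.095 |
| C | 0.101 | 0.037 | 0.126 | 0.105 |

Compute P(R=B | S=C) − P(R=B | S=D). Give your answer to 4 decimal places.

0.0233

P(S=C) = 0.040 + 0.088 + 0.126 = 0.254; P(R=B | S=C) = 0.088/0.254 = 0.34646.
P(S=D) = 0.094 + 0.095 + 0.105 = 0.294; P(R=B | S=D) = 0.095/0.294 = 0.32313.
Difference = 0.0233.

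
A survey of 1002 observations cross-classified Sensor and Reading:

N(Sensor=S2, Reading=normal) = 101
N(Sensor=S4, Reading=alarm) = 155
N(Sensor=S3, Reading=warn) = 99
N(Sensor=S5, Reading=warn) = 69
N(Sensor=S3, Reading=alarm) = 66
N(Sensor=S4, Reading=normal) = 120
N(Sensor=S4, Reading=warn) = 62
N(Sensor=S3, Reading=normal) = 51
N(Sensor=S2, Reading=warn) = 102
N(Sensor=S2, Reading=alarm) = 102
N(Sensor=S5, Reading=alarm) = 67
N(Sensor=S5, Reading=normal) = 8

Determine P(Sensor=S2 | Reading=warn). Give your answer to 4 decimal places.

0.3072

Total with Reading=warn: 102 + 99 + 62 + 69 = 332.
P(Sensor=S2 | Reading=warn) = 102/332 = 0.3072.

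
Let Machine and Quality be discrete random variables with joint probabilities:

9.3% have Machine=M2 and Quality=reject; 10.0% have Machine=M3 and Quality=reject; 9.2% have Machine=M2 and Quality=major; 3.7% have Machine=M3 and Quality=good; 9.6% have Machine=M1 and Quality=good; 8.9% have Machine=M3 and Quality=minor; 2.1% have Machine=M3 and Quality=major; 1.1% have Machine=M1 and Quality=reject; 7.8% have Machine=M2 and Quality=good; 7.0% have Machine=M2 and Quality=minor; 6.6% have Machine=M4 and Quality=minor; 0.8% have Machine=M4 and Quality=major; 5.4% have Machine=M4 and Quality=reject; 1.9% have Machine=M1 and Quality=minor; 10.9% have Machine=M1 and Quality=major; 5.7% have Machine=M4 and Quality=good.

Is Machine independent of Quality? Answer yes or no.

P(Machine=M1) = 0.235 and P(Quality=major) = 0.230, so their product is 0.05405, but P(Machine=M1, Quality=major) = 0.109. Since these differ, Machine and Quality are not independent.

no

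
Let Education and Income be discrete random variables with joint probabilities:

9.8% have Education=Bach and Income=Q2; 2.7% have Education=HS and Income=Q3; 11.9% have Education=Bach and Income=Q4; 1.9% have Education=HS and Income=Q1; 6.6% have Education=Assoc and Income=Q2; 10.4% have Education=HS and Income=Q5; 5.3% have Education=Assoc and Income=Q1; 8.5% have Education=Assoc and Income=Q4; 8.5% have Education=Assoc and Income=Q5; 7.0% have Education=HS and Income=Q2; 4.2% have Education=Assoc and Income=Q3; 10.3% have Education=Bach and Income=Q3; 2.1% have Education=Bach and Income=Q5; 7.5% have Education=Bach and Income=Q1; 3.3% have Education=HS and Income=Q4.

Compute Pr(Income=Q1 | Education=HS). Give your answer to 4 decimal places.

P(Education=HS) = 0.019 + 0.070 + 0.027 + 0.033 + 0.104 = 0.253.
P(Income=Q1 | Education=HS) = 0.019/0.253 = 0.0751.

0.0751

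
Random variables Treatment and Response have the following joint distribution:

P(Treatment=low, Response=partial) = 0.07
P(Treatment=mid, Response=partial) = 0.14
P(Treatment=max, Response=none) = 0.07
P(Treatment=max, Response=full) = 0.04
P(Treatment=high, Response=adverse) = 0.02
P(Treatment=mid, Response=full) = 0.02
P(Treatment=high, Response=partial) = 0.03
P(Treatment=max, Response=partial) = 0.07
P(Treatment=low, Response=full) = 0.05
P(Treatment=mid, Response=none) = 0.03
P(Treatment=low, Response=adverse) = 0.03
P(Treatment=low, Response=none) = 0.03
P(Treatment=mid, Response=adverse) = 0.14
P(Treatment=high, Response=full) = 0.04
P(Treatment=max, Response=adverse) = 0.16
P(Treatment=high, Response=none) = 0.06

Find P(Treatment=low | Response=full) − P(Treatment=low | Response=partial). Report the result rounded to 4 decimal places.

0.1075

P(Response=full) = 0.05 + 0.02 + 0.04 + 0.04 = 0.15; P(Treatment=low | Response=full) = 0.05/0.15 = 0.33333.
P(Response=partial) = 0.07 + 0.14 + 0.03 + 0.07 = 0.31; P(Treatment=low | Response=partial) = 0.07/0.31 = 0.22581.
Difference = 0.1075.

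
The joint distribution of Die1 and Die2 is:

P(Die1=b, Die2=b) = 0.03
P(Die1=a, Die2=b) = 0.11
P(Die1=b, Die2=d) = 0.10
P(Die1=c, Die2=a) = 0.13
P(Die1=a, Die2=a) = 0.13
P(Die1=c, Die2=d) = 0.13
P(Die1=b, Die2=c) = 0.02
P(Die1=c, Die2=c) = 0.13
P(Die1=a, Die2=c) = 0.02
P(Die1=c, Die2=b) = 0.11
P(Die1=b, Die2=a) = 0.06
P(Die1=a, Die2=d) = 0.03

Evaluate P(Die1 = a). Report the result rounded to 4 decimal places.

0.2900

P(Die1=a) = 0.13 + 0.11 + 0.02 + 0.03 = 0.29.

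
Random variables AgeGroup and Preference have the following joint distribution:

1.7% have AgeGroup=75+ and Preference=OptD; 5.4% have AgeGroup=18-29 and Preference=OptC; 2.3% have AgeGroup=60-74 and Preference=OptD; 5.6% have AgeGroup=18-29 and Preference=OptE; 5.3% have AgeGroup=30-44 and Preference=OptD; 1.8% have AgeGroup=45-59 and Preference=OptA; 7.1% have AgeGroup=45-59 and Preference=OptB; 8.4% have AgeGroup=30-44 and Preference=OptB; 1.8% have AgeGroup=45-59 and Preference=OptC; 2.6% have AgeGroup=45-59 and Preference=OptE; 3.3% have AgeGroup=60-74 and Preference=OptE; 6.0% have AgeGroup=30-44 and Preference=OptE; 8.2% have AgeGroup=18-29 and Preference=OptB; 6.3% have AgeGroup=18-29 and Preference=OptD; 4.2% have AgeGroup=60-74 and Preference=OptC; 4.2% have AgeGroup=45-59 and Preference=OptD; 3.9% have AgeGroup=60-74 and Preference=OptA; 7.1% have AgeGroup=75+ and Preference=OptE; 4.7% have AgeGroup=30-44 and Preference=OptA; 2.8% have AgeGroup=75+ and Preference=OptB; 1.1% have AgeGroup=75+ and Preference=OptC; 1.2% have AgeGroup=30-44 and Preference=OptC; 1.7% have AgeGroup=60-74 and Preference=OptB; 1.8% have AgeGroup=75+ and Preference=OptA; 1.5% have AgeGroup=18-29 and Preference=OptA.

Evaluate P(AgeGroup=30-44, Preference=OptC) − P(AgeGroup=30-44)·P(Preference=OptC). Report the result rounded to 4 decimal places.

P(AgeGroup=30-44) = 0.047 + 0.084 + 0.012 + 0.053 + 0.060 = 0.256.
P(Preference=OptC) = 0.054 + 0.012 + 0.018 + 0.042 + 0.011 = 0.137.
P(AgeGroup=30-44, Preference=OptC) − P(AgeGroup=30-44)P(Preference=OptC) = 0.012 − 0.256×0.137 = -0.0231.

-0.0231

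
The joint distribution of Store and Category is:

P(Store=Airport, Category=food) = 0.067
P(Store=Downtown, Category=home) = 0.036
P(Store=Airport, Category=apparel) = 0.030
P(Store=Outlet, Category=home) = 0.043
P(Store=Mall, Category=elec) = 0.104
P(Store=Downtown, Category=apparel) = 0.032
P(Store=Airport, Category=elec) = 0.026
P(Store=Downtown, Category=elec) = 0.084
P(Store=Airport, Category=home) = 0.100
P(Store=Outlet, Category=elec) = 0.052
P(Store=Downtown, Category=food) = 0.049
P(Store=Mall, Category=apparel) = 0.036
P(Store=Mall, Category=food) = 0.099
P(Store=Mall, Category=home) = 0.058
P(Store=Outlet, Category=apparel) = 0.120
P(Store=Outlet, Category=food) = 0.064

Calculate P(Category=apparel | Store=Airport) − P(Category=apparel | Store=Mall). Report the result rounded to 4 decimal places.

0.0133

P(Store=Airport) = 0.067 + 0.030 + 0.026 + 0.100 = 0.223; P(Category=apparel | Store=Airport) = 0.030/0.223 = 0.13453.
P(Store=Mall) = 0.099 + 0.036 + 0.104 + 0.058 = 0.297; P(Category=apparel | Store=Mall) = 0.036/0.297 = 0.12121.
Difference = 0.0133.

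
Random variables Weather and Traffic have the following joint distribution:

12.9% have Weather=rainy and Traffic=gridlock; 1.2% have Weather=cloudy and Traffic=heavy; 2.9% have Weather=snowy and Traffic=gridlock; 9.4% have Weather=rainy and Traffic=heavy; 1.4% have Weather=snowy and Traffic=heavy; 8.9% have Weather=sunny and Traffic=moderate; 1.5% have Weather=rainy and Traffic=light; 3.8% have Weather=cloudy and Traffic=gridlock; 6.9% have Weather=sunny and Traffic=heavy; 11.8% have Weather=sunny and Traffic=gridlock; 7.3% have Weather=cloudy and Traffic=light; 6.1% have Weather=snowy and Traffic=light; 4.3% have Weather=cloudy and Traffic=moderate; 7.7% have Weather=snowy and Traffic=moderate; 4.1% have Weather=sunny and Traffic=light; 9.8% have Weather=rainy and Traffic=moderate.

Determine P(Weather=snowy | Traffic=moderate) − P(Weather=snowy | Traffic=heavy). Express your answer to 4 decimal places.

0.1767

P(Traffic=moderate) = 0.089 + 0.043 + 0.098 + 0.077 = 0.307; P(Weather=snowy | Traffic=moderate) = 0.077/0.307 = 0.25081.
P(Traffic=heavy) = 0.069 + 0.012 + 0.094 + 0.014 = 0.189; P(Weather=snowy | Traffic=heavy) = 0.014/0.189 = 0.07407.
Difference = 0.1767.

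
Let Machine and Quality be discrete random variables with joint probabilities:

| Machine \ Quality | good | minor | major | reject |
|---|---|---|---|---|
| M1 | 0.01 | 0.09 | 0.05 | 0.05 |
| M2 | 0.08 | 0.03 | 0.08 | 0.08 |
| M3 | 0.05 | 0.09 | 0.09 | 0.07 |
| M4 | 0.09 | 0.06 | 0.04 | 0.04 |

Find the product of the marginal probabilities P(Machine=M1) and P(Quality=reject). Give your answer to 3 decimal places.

0.048

P(Machine=M1) = 0.01 + 0.09 + 0.05 + 0.05 = 0.20.
P(Quality=reject) = 0.05 + 0.08 + 0.07 + 0.04 = 0.24.
Product: 0.20 × 0.24 = 0.048.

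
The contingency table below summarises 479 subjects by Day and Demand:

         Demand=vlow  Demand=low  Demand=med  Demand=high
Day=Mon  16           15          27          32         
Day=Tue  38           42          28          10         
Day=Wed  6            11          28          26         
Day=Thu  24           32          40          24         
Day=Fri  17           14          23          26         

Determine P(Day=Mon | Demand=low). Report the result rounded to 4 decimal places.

0.1316

Total with Demand=low: 15 + 42 + 11 + 32 + 14 = 114.
P(Day=Mon | Demand=low) = 15/114 = 0.1316.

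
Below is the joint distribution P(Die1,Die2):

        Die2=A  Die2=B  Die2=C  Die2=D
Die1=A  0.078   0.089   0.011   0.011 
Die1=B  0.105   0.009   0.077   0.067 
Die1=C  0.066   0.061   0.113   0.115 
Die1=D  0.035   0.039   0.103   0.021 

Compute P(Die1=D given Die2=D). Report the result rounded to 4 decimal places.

P(Die2=D) = 0.011 + 0.067 + 0.115 + 0.021 = 0.214.
P(Die1=D | Die2=D) = 0.021/0.214 = 0.0981.

0.0981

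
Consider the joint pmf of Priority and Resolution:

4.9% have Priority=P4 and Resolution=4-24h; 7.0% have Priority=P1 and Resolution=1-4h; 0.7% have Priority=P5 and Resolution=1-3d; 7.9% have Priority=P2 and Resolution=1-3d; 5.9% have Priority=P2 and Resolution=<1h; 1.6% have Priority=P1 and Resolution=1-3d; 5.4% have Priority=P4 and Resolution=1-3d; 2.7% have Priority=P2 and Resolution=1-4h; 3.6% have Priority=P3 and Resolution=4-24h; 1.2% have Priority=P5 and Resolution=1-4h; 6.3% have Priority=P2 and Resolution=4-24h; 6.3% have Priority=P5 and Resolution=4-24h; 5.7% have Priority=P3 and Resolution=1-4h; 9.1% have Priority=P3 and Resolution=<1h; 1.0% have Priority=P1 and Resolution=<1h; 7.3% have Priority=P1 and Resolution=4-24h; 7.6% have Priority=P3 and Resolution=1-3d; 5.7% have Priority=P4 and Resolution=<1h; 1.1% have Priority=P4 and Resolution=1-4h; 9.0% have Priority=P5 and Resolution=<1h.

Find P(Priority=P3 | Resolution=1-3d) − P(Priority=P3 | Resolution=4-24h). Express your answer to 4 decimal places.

P(Resolution=1-3d) = 0.016 + 0.079 + 0.076 + 0.054 + 0.007 = 0.232; P(Priority=P3 | Resolution=1-3d) = 0.076/0.232 = 0.32759.
P(Resolution=4-24h) = 0.073 + 0.063 + 0.036 + 0.049 + 0.063 = 0.284; P(Priority=P3 | Resolution=4-24h) = 0.036/0.284 = 0.12676.
Difference = 0.2008.

0.2008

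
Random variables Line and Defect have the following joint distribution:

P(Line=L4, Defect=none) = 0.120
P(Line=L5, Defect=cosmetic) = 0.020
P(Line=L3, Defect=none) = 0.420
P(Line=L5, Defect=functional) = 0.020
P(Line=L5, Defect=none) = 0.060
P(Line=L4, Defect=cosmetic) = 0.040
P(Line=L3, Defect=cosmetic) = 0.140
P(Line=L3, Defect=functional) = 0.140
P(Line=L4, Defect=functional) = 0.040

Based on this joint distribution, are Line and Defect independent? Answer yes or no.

Every cell satisfies P(Line,Defect) = P(Line)·P(Defect). For instance P(Line=L3) = 0.700, P(Defect=none) = 0.600, and 0.700×0.600 = 0.420 matches the joint entry. So Line and Defect are independent.

yes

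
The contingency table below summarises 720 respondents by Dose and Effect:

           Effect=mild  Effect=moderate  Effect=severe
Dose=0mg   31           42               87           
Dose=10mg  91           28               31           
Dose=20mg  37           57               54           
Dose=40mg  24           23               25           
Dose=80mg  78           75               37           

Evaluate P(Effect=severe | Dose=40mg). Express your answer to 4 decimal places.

Total with Dose=40mg: 24 + 23 + 25 = 72.
P(Effect=severe | Dose=40mg) = 25/72 = 0.3472.

0.3472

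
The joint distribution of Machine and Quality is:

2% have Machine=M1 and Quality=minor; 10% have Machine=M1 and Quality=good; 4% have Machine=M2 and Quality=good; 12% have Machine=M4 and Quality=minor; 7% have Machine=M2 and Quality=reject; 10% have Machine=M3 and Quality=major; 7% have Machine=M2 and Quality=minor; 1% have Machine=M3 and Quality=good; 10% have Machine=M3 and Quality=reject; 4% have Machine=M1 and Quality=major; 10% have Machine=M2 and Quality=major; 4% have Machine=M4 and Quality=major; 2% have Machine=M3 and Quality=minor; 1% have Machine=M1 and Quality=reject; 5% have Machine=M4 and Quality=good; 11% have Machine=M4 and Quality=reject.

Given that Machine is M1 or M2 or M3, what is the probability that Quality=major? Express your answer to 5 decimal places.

0.35294

P(Machine=M1) = 0.10 + 0.02 + 0.04 + 0.01 = 0.17.
P(Machine=M2) = 0.04 + 0.07 + 0.10 + 0.07 = 0.28.
P(Machine=M3) = 0.01 + 0.02 + 0.10 + 0.10 = 0.23.
P(Machine ∈ {M1, M2, M3}) = 0.17 + 0.28 + 0.23 = 0.68; P(Quality=major, Machine ∈ {M1, M2, M3}) = 0.04 + 0.10 + 0.10 = 0.24.
P(Quality=major | Machine ∈ {M1, M2, M3}) = 0.24/0.68 = 0.35294.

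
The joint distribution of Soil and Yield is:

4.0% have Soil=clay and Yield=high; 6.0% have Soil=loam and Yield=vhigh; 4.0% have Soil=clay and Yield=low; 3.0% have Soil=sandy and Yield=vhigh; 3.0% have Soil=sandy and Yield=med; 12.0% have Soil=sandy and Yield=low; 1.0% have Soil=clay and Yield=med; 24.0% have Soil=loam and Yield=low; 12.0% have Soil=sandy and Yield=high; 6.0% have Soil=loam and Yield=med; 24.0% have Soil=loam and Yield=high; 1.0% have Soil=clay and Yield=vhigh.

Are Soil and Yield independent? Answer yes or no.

Every cell satisfies P(Soil,Yield) = P(Soil)·P(Yield). For instance P(Soil=sandy) = 0.300, P(Yield=vhigh) = 0.100, and 0.300×0.100 = 0.030 matches the joint entry. So Soil and Yield are independent.

yes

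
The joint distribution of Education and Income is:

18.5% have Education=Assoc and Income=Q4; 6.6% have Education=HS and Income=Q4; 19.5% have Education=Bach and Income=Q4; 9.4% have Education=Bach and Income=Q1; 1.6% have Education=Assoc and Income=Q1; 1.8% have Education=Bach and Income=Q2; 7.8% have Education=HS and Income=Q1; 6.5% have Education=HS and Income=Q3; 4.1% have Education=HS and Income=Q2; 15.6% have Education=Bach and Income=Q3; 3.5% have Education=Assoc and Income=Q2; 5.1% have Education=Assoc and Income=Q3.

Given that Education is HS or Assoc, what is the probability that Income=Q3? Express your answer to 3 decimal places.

0.216

P(Education=HS) = 0.078 + 0.041 + 0.065 + 0.066 = 0.250.
P(Education=Assoc) = 0.016 + 0.035 + 0.051 + 0.185 = 0.287.
P(Education ∈ {HS, Assoc}) = 0.250 + 0.287 = 0.537; P(Income=Q3, Education ∈ {HS, Assoc}) = 0.065 + 0.051 = 0.116.
P(Income=Q3 | Education ∈ {HS, Assoc}) = 0.116/0.537 = 0.216.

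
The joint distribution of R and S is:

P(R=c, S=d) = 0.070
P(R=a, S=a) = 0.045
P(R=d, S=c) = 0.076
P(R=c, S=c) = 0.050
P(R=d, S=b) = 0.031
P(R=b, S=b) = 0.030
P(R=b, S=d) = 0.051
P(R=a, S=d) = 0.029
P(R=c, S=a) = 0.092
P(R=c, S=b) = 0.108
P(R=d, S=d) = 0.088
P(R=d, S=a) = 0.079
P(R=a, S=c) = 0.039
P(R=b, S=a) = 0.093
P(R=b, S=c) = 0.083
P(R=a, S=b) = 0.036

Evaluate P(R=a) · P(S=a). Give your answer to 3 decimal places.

0.046

P(R=a) = 0.045 + 0.036 + 0.039 + 0.029 = 0.149.
P(S=a) = 0.045 + 0.093 + 0.092 + 0.079 = 0.309.
Product: 0.149 × 0.309 = 0.046.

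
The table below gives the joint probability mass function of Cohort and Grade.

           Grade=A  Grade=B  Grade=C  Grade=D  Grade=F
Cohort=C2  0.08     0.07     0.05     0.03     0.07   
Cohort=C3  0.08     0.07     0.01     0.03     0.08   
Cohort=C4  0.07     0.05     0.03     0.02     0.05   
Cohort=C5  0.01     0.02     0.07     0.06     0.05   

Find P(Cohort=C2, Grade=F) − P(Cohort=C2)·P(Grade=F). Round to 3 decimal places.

P(Cohort=C2) = 0.08 + 0.07 + 0.05 + 0.03 + 0.07 = 0.30.
P(Grade=F) = 0.07 + 0.08 + 0.05 + 0.05 = 0.25.
P(Cohort=C2, Grade=F) − P(Cohort=C2)P(Grade=F) = 0.07 − 0.30×0.25 = -0.005.

-0.005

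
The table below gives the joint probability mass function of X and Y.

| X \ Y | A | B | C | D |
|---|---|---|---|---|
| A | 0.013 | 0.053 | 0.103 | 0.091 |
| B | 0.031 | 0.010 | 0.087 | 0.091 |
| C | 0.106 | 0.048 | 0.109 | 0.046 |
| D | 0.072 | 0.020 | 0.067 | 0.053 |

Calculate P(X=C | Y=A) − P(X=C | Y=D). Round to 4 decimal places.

0.3138

P(Y=A) = 0.013 + 0.031 + 0.106 + 0.072 = 0.222; P(X=C | Y=A) = 0.106/0.222 = 0.47748.
P(Y=D) = 0.091 + 0.091 + 0.046 + 0.053 = 0.281; P(X=C | Y=D) = 0.046/0.281 = 0.16370.
Difference = 0.3138.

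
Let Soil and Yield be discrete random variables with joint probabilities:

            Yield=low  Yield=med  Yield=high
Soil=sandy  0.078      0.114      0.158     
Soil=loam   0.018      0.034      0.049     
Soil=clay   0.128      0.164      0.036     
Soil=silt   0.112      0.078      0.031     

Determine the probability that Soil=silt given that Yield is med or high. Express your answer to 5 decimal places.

0.16416

P(Yield=med) = 0.114 + 0.034 + 0.164 + 0.078 = 0.390.
P(Yield=high) = 0.158 + 0.049 + 0.036 + 0.031 = 0.274.
P(Yield ∈ {med, high}) = 0.390 + 0.274 = 0.664; P(Soil=silt, Yield ∈ {med, high}) = 0.078 + 0.031 = 0.109.
P(Soil=silt | Yield ∈ {med, high}) = 0.109/0.664 = 0.16416.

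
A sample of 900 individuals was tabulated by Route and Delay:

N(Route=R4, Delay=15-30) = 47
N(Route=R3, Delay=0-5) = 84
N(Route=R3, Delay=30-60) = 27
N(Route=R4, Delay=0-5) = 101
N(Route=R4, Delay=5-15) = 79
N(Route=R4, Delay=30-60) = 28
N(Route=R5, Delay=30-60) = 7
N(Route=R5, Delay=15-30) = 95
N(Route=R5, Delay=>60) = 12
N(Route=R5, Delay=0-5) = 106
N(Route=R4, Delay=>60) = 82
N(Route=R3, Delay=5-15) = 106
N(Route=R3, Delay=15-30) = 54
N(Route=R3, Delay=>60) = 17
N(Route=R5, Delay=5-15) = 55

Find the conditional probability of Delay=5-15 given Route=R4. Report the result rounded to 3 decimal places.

Total with Route=R4: 101 + 79 + 47 + 28 + 82 = 337.
P(Delay=5-15 | Route=R4) = 79/337 = 0.234.

0.234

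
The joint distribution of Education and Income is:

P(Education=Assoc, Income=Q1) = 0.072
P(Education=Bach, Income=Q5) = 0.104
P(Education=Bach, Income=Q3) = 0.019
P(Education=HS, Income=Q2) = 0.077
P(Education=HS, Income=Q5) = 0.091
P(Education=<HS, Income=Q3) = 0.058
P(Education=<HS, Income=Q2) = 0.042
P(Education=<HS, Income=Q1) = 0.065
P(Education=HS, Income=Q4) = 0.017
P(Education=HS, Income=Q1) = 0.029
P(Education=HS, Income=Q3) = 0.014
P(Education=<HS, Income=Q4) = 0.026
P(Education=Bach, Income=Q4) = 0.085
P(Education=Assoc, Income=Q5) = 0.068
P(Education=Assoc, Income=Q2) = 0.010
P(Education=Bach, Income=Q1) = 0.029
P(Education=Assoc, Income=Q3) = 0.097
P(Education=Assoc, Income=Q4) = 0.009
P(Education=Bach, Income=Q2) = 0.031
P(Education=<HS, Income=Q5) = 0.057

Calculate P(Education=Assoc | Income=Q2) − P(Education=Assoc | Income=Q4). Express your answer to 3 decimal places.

P(Income=Q2) = 0.042 + 0.077 + 0.010 + 0.031 = 0.160; P(Education=Assoc | Income=Q2) = 0.010/0.160 = 0.0625.
P(Income=Q4) = 0.026 + 0.017 + 0.009 + 0.085 = 0.137; P(Education=Assoc | Income=Q4) = 0.009/0.137 = 0.0657.
Difference = -0.003.

-0.003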